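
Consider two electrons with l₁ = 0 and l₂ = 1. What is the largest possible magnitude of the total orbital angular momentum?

|L_tot|_max = √2 ℏ ≈ 1.414ℏ

The total orbital quantum number L ranges from |l₁ − l₂| to l₁ + l₂ in integer steps.
So L can be 1.
The largest magnitude corresponds to L = 1: |L_tot| = ℏ√(1·2) = √2 ℏ.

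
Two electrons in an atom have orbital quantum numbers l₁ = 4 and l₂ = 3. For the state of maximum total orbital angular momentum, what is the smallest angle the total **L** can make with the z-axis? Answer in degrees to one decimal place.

θ_min ≈ 20.7°

Angular momentum addition gives L = |l₁ − l₂|, …, l₁ + l₂.
Allowed values: L = 1, 2, 3, 4, 5, 6, 7.
The maximum is L = 7, with |L_tot| = ℏ√(7·8) = 2√14 ℏ.
The minimum angle with z is arccos(7/√56) ≈ 20.7°.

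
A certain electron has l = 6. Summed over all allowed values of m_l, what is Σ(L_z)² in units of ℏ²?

m_l runs from −6 to 6, i.e. {-6, -5, -4, -3, -2, -1, 0, 1, 2, 3, 4, 5, 6}.
Summing m² from −6 to 6: Σ m_l² = 182.

Σ(L_z)² = 182 ℏ²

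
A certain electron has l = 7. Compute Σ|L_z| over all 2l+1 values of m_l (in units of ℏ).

m_l runs from −7 to 7, i.e. {-7, -6, -5, -4, -3, -2, -1, 0, 1, 2, 3, 4, 5, 6, 7}.
Σ|m_l| = l(l+1) = 56.

Σ|L_z| = 56 ℏ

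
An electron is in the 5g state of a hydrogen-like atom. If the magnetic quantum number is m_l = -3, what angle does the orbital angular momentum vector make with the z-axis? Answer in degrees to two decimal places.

For 5g, l = 4.
|L|² = l(l+1)ℏ² = 20ℏ², so |L| = 2√5 ℏ.
L_z = m_l ℏ = −3ℏ.
cos θ = L_z/|L| = -3/√20, so θ ≈ 132.13°.

θ ≈ 132.13°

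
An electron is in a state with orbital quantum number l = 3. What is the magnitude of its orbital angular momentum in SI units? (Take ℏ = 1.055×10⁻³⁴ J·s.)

|L| = ℏ√(l(l+1)) = ℏ√(3·4) = 2√3 ℏ
Numerically, |L| = 3.464 × (1.055×10⁻³⁴ J·s) = 3.655×10⁻³⁴ J·s.

|L| = 3.655×10⁻³⁴ J·s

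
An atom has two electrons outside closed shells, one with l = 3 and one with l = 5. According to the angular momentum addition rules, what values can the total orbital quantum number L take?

L = 2, 3, 4, 5, 6, 7, 8

Angular momentum addition gives L = |l₁ − l₂|, …, l₁ + l₂.
Allowed values: L = 2, 3, 4, 5, 6, 7, 8.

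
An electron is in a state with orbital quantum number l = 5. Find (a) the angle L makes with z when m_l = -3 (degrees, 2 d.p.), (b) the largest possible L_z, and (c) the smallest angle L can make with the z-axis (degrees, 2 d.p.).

θ(m_l=-3) ≈ 123.21°; L_z,max = 5ℏ; θ_min ≈ 24.09°

For m_l = -3: cos θ = -3/√30, θ ≈ 123.21°.
L_z,max = lℏ = 5ℏ.
cos θ_min = 5/√30, so θ_min ≈ 24.09°.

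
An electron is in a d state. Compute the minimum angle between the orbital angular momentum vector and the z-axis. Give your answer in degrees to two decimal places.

θ_min ≈ 35.26°

For a d orbital, l = 2.
|L| = √(l(l+1)) ℏ = √6 ℏ.
The smallest angle corresponds to the largest L_z, i.e. m_l = l = 2, giving L_z = 2ℏ.
cos θ_min = 2/√6, so θ_min ≈ 35.26°.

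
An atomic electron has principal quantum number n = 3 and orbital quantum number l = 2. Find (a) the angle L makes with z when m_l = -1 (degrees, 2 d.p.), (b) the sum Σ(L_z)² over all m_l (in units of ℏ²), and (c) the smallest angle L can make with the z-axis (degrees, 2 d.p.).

For m_l = -1: cos θ = -1/√6, θ ≈ 114.09°.
Σ m_l² = 10, so Σ(L_z)² = 10 ℏ².
cos θ_min = 2/√6, so θ_min ≈ 35.26°.

θ(m_l=-1) ≈ 114.09°; Σ(L_z)² = 10 ℏ²; θ_min ≈ 35.26°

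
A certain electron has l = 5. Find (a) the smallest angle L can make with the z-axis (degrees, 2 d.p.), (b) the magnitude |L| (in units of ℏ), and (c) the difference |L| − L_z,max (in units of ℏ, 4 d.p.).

θ_min ≈ 24.09°; |L| = √30 ℏ ≈ 5.477ℏ; |L|−L_z,max ≈ 0.4772ℏ

cos θ_min = 5/√30, so θ_min ≈ 24.09°.
|L| = ℏ√(5·6) = √30 ℏ ≈ 5.477ℏ.
|L| − L_z,max = (√30 − 5)ℏ ≈ 0.4772ℏ.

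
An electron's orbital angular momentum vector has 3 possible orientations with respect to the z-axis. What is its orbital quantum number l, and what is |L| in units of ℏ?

Since there are 2l+1 = 3 values of m_l, l = 1.
|L| = ℏ√(l(l+1)) = ℏ√(1·2) = √2 ℏ.

l = 1, |L| = √2 ℏ ≈ 1.414ℏ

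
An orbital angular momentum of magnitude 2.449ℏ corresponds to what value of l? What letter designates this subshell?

(|L|/ℏ)² = l(l+1) = 6.
l² + l − 6 = 0 ⇒ l = 2.

l = 2 (d orbital)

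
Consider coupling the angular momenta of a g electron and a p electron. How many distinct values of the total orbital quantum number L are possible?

L runs from |4 − 1| = 3 to 4 + 1 = 5.
L ∈ {3, 4, 5}.
That is 3 values.

3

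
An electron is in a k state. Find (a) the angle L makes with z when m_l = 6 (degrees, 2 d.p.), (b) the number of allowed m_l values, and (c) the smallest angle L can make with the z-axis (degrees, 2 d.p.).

The letter k corresponds to l = 7.
For m_l = 6: cos θ = 6/√56, θ ≈ 36.70°.
There are 2l+1 = 15 values of m_l.
cos θ_min = 7/√56, so θ_min ≈ 20.70°.

θ(m_l=6) ≈ 36.70°; 15 values; θ_min ≈ 20.70°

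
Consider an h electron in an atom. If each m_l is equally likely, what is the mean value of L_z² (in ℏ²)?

⟨L_z²⟩ = 10 ℏ²

The letter h corresponds to l = 5.
The allowed m_l values are -5, -4, -3, -2, -1, 0, 1, 2, 3, 4, 5.
Average of L_z² over 11 states: 110/11 ℏ² = 10 ℏ².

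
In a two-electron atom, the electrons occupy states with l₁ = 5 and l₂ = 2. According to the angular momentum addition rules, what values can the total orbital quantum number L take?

L = 3, 4, 5, 6, 7

The total orbital quantum number L ranges from |l₁ − l₂| to l₁ + l₂ in integer steps.
L ∈ {3, 4, 5, 6, 7}.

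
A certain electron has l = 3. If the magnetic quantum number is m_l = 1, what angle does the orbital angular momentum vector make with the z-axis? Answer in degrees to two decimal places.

θ ≈ 73.22°

|L| = √(l(l+1)) ℏ = 2√3 ℏ.
L_z = m_l ℏ = 1ℏ.
cos θ = L_z/|L| = 1/√12, so θ ≈ 73.22°.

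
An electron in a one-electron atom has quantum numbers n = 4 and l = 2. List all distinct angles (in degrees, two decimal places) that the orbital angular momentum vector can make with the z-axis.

θ ∈ {35.26°, 65.91°, 90.00°, 114.09°, 144.74°}

|L| = ℏ√(l(l+1)) = √6 ℏ.
cos θ = m_l/√6 for each m_l ∈ {-2, -1, 0, 1, 2}.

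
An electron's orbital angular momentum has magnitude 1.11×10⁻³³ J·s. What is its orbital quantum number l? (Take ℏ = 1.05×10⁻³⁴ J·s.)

l = 10

Dividing by ℏ: |L|/ℏ ≈ 10.571.
l(l+1) ≈ 10.571² ≈ 111.76, so l = 10.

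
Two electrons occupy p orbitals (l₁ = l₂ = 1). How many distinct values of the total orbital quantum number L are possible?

3

By the triangle rule, |l₁ − l₂| ≤ L ≤ l₁ + l₂.
L ∈ {0, 1, 2}.
That is 3 values.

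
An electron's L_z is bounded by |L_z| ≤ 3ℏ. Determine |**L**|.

The maximum L_z equals lℏ, giving l = 3.
|L| = ℏ√(l(l+1)) = 2√3 ℏ.

|L| = 2√3 ℏ ≈ 3.464ℏ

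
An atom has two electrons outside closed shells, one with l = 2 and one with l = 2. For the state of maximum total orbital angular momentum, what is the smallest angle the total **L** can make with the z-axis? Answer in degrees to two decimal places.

θ_min ≈ 26.57°

Angular momentum addition gives L = |l₁ − l₂|, …, l₁ + l₂.
Allowed values: L = 0, 1, 2, 3, 4.
The maximum is L = 4, with |L_tot| = ℏ√(4·5) = 2√5 ℏ.
The minimum angle with z is arccos(4/√20) ≈ 26.57°.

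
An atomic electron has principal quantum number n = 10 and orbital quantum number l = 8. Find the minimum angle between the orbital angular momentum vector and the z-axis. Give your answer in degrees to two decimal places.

|L| = √(l(l+1)) ℏ = 6√2 ℏ.
The smallest angle corresponds to the largest L_z, i.e. m_l = l = 8, giving L_z = 8ℏ.
cos θ_min = 8/√72, so θ_min ≈ 19.47°.

θ_min ≈ 19.47°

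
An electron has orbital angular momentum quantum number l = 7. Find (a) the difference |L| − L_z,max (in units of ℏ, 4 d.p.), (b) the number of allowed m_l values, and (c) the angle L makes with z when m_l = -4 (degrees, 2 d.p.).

|L| − L_z,max = (2√14 − 7)ℏ ≈ 0.4833ℏ.
There are 2l+1 = 15 values of m_l.
For m_l = -4: cos θ = -4/√56, θ ≈ 122.31°.

|L|−L_z,max ≈ 0.4833ℏ; 15 values; θ(m_l=-4) ≈ 122.31°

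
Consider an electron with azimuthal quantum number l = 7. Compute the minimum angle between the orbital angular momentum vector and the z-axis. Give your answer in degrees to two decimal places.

θ_min ≈ 20.70°

|L| = ℏ√(l(l+1)) = 2√14 ℏ.
The smallest angle corresponds to the largest L_z, i.e. m_l = l = 7, giving L_z = 7ℏ.
cos θ_min = 7/√56, so θ_min ≈ 20.70°.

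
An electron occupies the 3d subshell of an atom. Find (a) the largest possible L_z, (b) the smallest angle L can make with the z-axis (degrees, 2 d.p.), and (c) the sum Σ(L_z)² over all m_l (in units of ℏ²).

L_z,max = 2ℏ; θ_min ≈ 35.26°; Σ(L_z)² = 10 ℏ²

3d means n = 3, l = 2.
L_z,max = lℏ = 2ℏ.
cos θ_min = 2/√6, so θ_min ≈ 35.26°.
Σ m_l² = 10, so Σ(L_z)² = 10 ℏ².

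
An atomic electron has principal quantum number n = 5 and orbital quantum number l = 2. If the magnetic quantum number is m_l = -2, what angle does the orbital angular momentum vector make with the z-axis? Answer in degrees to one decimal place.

θ ≈ 144.7°

|L| = ℏ√(l(l+1)) = √6 ℏ.
L_z = m_l ℏ = −2ℏ.
cos θ = L_z/|L| = -2/√6, so θ ≈ 144.7°.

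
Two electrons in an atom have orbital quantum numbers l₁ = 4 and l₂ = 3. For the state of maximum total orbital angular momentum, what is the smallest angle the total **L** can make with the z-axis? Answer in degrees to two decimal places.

θ_min ≈ 20.70°

By the triangle rule, |l₁ − l₂| ≤ L ≤ l₁ + l₂.
So L can be 1, 2, 3, 4, 5, 6, 7.
The maximum is L = 7, with |L_tot| = ℏ√(7·8) = 2√14 ℏ.
The minimum angle with z is arccos(7/√56) ≈ 20.70°.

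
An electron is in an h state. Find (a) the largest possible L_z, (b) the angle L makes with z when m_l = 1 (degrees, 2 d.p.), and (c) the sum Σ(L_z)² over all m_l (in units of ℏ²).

For an h orbital, l = 5.
L_z,max = lℏ = 5ℏ.
For m_l = 1: cos θ = 1/√30, θ ≈ 79.48°.
Σ m_l² = 110, so Σ(L_z)² = 110 ℏ².

L_z,max = 5ℏ; θ(m_l=1) ≈ 79.48°; Σ(L_z)² = 110 ℏ²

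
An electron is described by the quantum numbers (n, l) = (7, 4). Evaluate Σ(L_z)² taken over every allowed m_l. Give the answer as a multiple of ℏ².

Σ(L_z)² = 60 ℏ²

m_l runs from −4 to 4, i.e. {-4, -3, -2, -1, 0, 1, 2, 3, 4}.
Σ m_l² = l(l+1)(2l+1)/3 = 4·5·9/3 = 60.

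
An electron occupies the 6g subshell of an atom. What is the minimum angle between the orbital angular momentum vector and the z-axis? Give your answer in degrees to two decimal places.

θ_min ≈ 26.57°

The 6g subshell has l = 4.
|L| = ℏ√(l(l+1)) = 2√5 ℏ.
The smallest angle corresponds to the largest L_z, i.e. m_l = l = 4, giving L_z = 4ℏ.
cos θ_min = 4/√20, so θ_min ≈ 26.57°.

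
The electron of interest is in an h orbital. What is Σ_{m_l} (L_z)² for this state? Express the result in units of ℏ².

For an h orbital, l = 5.
m_l runs from −5 to 5, i.e. {-5, -4, -3, -2, -1, 0, 1, 2, 3, 4, 5}.
Σ m_l² = l(l+1)(2l+1)/3 = 5·6·11/3 = 110.

Σ(L_z)² = 110 ℏ²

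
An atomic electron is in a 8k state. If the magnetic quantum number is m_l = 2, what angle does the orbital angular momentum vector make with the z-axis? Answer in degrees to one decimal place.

θ ≈ 74.5°

For 8k, l = 7.
|L|² = l(l+1)ℏ² = 56ℏ², so |L| = 2√14 ℏ.
L_z = m_l ℏ = 2ℏ.
cos θ = L_z/|L| = 2/√56, so θ ≈ 74.5°.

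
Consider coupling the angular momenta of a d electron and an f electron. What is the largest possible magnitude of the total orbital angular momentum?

L runs from |2 − 3| = 1 to 2 + 3 = 5.
So L can be 1, 2, 3, 4, 5.
The largest magnitude corresponds to L = 5: |L_tot| = ℏ√(5·6) = √30 ℏ.

|L_tot|_max = √30 ℏ ≈ 5.477ℏ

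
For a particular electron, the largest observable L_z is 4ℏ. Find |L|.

L_z,max = lℏ, so l = 4.
|L| = ℏ√(l(l+1)) = 2√5 ℏ.

|L| = 2√5 ℏ ≈ 4.472ℏ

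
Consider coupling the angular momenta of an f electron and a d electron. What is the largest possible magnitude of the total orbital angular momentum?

The total orbital quantum number L ranges from |l₁ − l₂| to l₁ + l₂ in integer steps.
So L can be 1, 2, 3, 4, 5.
The largest magnitude corresponds to L = 5: |L_tot| = ℏ√(5·6) = √30 ℏ.

|L_tot|_max = √30 ℏ ≈ 5.477ℏ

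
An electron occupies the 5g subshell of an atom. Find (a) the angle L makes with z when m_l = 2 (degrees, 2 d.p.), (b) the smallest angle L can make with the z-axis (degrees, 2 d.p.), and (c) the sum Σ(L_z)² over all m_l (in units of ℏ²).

The 5g subshell has l = 4.
For m_l = 2: cos θ = 2/√20, θ ≈ 63.43°.
cos θ_min = 4/√20, so θ_min ≈ 26.57°.
Σ m_l² = 60, so Σ(L_z)² = 60 ℏ².

θ(m_l=2) ≈ 63.43°; θ_min ≈ 26.57°; Σ(L_z)² = 60 ℏ²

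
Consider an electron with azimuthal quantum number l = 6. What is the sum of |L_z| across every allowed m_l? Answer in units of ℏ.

The allowed m_l values are -6, -5, -4, -3, -2, -1, 0, 1, 2, 3, 4, 5, 6.
Σ|m_l| = l(l+1) = 42.

Σ|L_z| = 42 ℏ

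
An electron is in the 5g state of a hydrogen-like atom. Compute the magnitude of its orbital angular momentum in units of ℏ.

The 5g subshell has l = 4.
|L| = ℏ√(l(l+1)) = ℏ√(4·5) = 2√5 ℏ

|L| = 2√5 ℏ ≈ 4.472ℏ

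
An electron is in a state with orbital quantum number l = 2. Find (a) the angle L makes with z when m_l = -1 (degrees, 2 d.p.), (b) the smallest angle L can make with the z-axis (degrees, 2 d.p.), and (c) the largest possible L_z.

θ(m_l=-1) ≈ 114.09°; θ_min ≈ 35.26°; L_z,max = 2ℏ

For m_l = -1: cos θ = -1/√6, θ ≈ 114.09°.
cos θ_min = 2/√6, so θ_min ≈ 35.26°.
L_z,max = lℏ = 2ℏ.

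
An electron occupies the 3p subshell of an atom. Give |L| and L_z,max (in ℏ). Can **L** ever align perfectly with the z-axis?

3p means n = 3, l = 1.
|L| = √2 ℏ ≈ 1.4142ℏ, while L_z,max = lℏ = 1ℏ.
Since |L| > L_z,max, the vector can never point exactly along z; the closest it comes is θ_min = arccos(1/√2) ≈ 45.0°.

No: L_z,max = 1ℏ < |L| = √2 ℏ ≈ 1.414ℏ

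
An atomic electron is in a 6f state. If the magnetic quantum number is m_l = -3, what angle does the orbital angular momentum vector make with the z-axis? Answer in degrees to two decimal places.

6f means n = 6, l = 3.
|L| = ℏ√(l(l+1)) = 2√3 ℏ.
L_z = m_l ℏ = −3ℏ.
cos θ = L_z/|L| = -3/√12, so θ ≈ 150.00°.

θ ≈ 150.00°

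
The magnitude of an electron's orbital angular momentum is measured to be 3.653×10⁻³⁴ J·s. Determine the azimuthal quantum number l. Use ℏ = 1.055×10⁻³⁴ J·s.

l = 3

|L|/ℏ = (3.653×10⁻³⁴)/(1.055×10⁻³⁴) ≈ 3.463.
(|L|/ℏ)² = l(l+1) ≈ 11.99 ⇒ l = 3.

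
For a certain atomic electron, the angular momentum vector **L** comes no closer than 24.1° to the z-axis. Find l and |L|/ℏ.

l = 5, |L| = √30 ℏ ≈ 5.477ℏ

At minimum angle, m_l = l, so cos θ = l/√(l(l+1)); cos²θ = l/(l+1) = 0.8333.
Thus l = 0.8333/(1 − 0.8333) ≈ 5.
Then |L| = ℏ√(5·6) = √30 ℏ.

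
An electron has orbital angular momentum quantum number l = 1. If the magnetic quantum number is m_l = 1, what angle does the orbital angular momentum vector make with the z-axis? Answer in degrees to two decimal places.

|L|² = l(l+1)ℏ² = 2ℏ², so |L| = √2 ℏ.
L_z = m_l ℏ = 1ℏ.
cos θ = L_z/|L| = 1/√2, so θ ≈ 45.00°.

θ ≈ 45.00°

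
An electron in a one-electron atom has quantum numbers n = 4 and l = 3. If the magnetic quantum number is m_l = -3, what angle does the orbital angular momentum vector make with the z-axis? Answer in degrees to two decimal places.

θ ≈ 150.00°

|L| = √(l(l+1)) ℏ = 2√3 ℏ.
L_z = m_l ℏ = −3ℏ.
cos θ = L_z/|L| = -3/√12, so θ ≈ 150.00°.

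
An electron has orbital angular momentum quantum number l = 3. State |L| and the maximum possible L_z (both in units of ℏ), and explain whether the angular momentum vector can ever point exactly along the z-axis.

No: L_z,max = 3ℏ < |L| = 2√3 ℏ ≈ 3.464ℏ

|L| = 2√3 ℏ ≈ 3.4641ℏ, while L_z,max = lℏ = 3ℏ.
Since |L| > L_z,max, the vector can never point exactly along z; the closest it comes is θ_min = arccos(3/√12) ≈ 30.0°.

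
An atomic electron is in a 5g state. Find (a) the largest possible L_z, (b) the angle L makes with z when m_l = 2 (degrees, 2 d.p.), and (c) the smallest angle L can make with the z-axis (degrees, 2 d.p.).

L_z,max = 4ℏ; θ(m_l=2) ≈ 63.43°; θ_min ≈ 26.57°

The 5g subshell has l = 4.
L_z,max = lℏ = 4ℏ.
For m_l = 2: cos θ = 2/√20, θ ≈ 63.43°.
cos θ_min = 4/√20, so θ_min ≈ 26.57°.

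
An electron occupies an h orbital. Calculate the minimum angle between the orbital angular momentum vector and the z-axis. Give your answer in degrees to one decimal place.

θ_min ≈ 24.1°

H corresponds to l = 5.
|L|² = l(l+1)ℏ² = 30ℏ², so |L| = √30 ℏ.
The smallest angle corresponds to the largest L_z, i.e. m_l = l = 5, giving L_z = 5ℏ.
cos θ_min = 5/√30, so θ_min ≈ 24.1°.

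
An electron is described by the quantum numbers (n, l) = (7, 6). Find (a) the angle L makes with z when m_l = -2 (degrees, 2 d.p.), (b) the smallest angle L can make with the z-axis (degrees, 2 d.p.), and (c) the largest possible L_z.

For m_l = -2: cos θ = -2/√42, θ ≈ 107.98°.
cos θ_min = 6/√42, so θ_min ≈ 22.21°.
L_z,max = lℏ = 6ℏ.

θ(m_l=-2) ≈ 107.98°; θ_min ≈ 22.21°; L_z,max = 6ℏ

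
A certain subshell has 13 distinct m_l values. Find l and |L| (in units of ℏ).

13 = 2l + 1, so l = (13−1)/2 = 6.
Then |L| = √(l(l+1)) ℏ = √42 ℏ.

l = 6, |L| = √42 ℏ ≈ 6.481ℏ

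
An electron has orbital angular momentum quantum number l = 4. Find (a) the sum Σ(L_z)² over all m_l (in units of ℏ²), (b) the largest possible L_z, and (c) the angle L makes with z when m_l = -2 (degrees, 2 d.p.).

Σ m_l² = 60, so Σ(L_z)² = 60 ℏ².
L_z,max = lℏ = 4ℏ.
For m_l = -2: cos θ = -2/√20, θ ≈ 116.57°.

Σ(L_z)² = 60 ℏ²; L_z,max = 4ℏ; θ(m_l=-2) ≈ 116.57°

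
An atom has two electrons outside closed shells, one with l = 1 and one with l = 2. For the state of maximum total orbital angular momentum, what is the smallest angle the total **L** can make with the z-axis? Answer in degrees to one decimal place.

The total orbital quantum number L ranges from |l₁ − l₂| to l₁ + l₂ in integer steps.
So L can be 1, 2, 3.
The maximum is L = 3, with |L_tot| = ℏ√(3·4) = 2√3 ℏ.
The minimum angle with z is arccos(3/√12) ≈ 30.0°.

θ_min ≈ 30.0°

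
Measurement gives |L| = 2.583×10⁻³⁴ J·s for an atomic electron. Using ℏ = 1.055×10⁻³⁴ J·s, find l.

l = 2

In units of ℏ, |L| ≈ 2.448.
l(l+1) ≈ 2.448² ≈ 5.99, so l = 2.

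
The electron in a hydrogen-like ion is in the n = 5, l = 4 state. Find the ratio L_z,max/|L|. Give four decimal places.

L_z,max/|L| = 0.8944

|L| = 2√5 ℏ ≈ 4.4721ℏ, while L_z,max = lℏ = 4ℏ.
L_z,max/|L| = 4/√20 = 0.8944.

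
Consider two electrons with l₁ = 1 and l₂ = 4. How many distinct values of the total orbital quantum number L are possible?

3

Angular momentum addition gives L = |l₁ − l₂|, …, l₁ + l₂.
Allowed values: L = 3, 4, 5.
That is 3 values.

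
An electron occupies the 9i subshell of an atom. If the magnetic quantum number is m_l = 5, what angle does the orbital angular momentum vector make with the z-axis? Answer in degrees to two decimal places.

θ ≈ 39.51°

9i means n = 9, l = 6.
|L|² = l(l+1)ℏ² = 42ℏ², so |L| = √42 ℏ.
L_z = m_l ℏ = 5ℏ.
cos θ = L_z/|L| = 5/√42, so θ ≈ 39.51°.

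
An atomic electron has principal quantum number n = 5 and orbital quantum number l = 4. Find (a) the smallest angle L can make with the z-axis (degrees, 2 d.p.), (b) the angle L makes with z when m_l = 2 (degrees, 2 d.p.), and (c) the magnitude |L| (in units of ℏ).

cos θ_min = 4/√20, so θ_min ≈ 26.57°.
For m_l = 2: cos θ = 2/√20, θ ≈ 63.43°.
|L| = ℏ√(4·5) = 2√5 ℏ ≈ 4.472ℏ.

θ_min ≈ 26.57°; θ(m_l=2) ≈ 63.43°; |L| = 2√5 ℏ ≈ 4.472ℏ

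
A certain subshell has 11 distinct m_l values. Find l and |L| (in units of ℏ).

l = 5, |L| = √30 ℏ ≈ 5.477ℏ

11 = 2l + 1, so l = (11−1)/2 = 5.
|L| = ℏ√(l(l+1)) = ℏ√(5·6) = √30 ℏ.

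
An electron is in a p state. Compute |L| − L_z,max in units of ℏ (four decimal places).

For a p orbital, l = 1.
|L| = √2 ℏ ≈ 1.4142ℏ, while L_z,max = lℏ = 1ℏ.
The difference is (√2 − 1)ℏ ≈ 0.4142ℏ.

|L| − L_z,max ≈ 0.4142ℏ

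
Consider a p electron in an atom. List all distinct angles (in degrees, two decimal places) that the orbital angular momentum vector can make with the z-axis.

The letter p corresponds to l = 1.
|L|² = l(l+1)ℏ² = 2ℏ², so |L| = √2 ℏ.
cos θ = m_l/√2 for each m_l ∈ {-1, 0, 1}.

θ ∈ {45.00°, 90.00°, 135.00°}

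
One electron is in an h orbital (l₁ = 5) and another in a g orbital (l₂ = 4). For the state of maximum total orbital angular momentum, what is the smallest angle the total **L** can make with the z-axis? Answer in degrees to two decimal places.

The total orbital quantum number L ranges from |l₁ − l₂| to l₁ + l₂ in integer steps.
Allowed values: L = 1, 2, 3, 4, 5, 6, 7, 8, 9.
The maximum is L = 9, with |L_tot| = ℏ√(9·10) = 3√10 ℏ.
The minimum angle with z is arccos(9/√90) ≈ 18.43°.

θ_min ≈ 18.43°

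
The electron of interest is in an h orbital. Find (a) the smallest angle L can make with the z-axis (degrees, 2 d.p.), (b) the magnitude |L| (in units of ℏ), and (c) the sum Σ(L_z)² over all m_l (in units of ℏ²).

For an h orbital, l = 5.
cos θ_min = 5/√30, so θ_min ≈ 24.09°.
|L| = ℏ√(5·6) = √30 ℏ ≈ 5.477ℏ.
Σ m_l² = 110, so Σ(L_z)² = 110 ℏ².

θ_min ≈ 24.09°; |L| = √30 ℏ ≈ 5.477ℏ; Σ(L_z)² = 110 ℏ²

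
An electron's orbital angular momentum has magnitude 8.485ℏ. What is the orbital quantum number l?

l = 8

|L| = ℏ√(l(l+1)), so l(l+1) = 72.
The positive root is l = 8.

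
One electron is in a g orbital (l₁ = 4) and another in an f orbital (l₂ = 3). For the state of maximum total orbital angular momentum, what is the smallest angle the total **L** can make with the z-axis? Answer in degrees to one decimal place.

L runs from |4 − 3| = 1 to 4 + 3 = 7.
Allowed values: L = 1, 2, 3, 4, 5, 6, 7.
The maximum is L = 7, with |L_tot| = ℏ√(7·8) = 2√14 ℏ.
The minimum angle with z is arccos(7/√56) ≈ 20.7°.

θ_min ≈ 20.7°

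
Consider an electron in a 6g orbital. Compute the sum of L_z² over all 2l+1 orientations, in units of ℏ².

Σ(L_z)² = 60 ℏ²

6g means n = 6, l = 4.
m_l runs from −4 to 4, i.e. {-4, -3, -2, -1, 0, 1, 2, 3, 4}.
Summing m² from −4 to 4: Σ m_l² = 60.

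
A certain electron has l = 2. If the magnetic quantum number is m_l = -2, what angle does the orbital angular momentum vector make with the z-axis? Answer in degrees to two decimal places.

|L| = ℏ√(l(l+1)) = √6 ℏ.
L_z = m_l ℏ = −2ℏ.
cos θ = L_z/|L| = -2/√6, so θ ≈ 144.74°.

θ ≈ 144.74°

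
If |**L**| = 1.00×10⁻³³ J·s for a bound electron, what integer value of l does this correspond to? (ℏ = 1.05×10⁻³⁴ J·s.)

|L|/ℏ = (1.00×10⁻³³)/(1.05×10⁻³⁴) ≈ 9.524.
Set l(l+1) = 90.70; the integer solution is l = 9.

l = 9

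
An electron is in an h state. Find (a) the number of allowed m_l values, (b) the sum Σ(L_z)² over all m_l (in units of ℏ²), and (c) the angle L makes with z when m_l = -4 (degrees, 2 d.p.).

11 values; Σ(L_z)² = 110 ℏ²; θ(m_l=-4) ≈ 136.91°

For an h orbital, l = 5.
There are 2l+1 = 11 values of m_l.
Σ m_l² = 110, so Σ(L_z)² = 110 ℏ².
For m_l = -4: cos θ = -4/√30, θ ≈ 136.91°.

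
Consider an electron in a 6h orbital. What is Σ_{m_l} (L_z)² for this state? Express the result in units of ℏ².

Σ(L_z)² = 110 ℏ²

For 6h, l = 5.
m_l ∈ {-5, -4, -3, -2, -1, 0, 1, 2, 3, 4, 5}.
Σ m_l² = 2·(1 + 4 + 9 + 16 + 25) = 110.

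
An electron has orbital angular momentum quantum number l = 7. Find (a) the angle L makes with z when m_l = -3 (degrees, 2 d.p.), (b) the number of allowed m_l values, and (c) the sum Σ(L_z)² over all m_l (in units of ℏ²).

θ(m_l=-3) ≈ 113.63°; 15 values; Σ(L_z)² = 280 ℏ²

For m_l = -3: cos θ = -3/√56, θ ≈ 113.63°.
There are 2l+1 = 15 values of m_l.
Σ m_l² = 280, so Σ(L_z)² = 280 ℏ².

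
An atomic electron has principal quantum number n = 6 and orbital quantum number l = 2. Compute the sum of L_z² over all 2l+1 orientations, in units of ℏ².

m_l runs from −2 to 2, i.e. {-2, -1, 0, 1, 2}.
Summing m² from −2 to 2: Σ m_l² = 10.

Σ(L_z)² = 10 ℏ²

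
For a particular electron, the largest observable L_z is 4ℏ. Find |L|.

L_z,max = lℏ, so l = 4.
|L| = ℏ√(l(l+1)) = 2√5 ℏ.

|L| = 2√5 ℏ ≈ 4.472ℏ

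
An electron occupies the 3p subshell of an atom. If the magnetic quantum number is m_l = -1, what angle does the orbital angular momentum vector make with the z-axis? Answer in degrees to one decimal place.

θ ≈ 135.0°

The 3p subshell has l = 1.
|L|² = l(l+1)ℏ² = 2ℏ², so |L| = √2 ℏ.
L_z = m_l ℏ = −1ℏ.
cos θ = L_z/|L| = -1/√2, so θ ≈ 135.0°.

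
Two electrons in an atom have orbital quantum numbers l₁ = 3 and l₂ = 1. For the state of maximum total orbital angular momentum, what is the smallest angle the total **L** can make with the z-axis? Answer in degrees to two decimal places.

L runs from |3 − 1| = 2 to 3 + 1 = 4.
L ∈ {2, 3, 4}.
The maximum is L = 4, with |L_tot| = ℏ√(4·5) = 2√5 ℏ.
The minimum angle with z is arccos(4/√20) ≈ 26.57°.

θ_min ≈ 26.57°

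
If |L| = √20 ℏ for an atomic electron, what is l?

Since |L|² = l(l+1)ℏ², l(l+1) = 20.
The positive root is l = 4.

l = 4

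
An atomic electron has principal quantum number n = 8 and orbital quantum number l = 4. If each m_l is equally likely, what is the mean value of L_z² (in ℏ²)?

⟨L_z²⟩ = 6.667 ℏ²

m_l ∈ {-4, -3, -2, -1, 0, 1, 2, 3, 4}.
Average of L_z² over 9 states: 60/9 ℏ² = 6.667 ℏ².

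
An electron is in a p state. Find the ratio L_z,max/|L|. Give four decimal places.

L_z,max/|L| = 0.7071

A p state has l = 1.
|L| = √2 ℏ ≈ 1.4142ℏ, while L_z,max = lℏ = 1ℏ.
L_z,max/|L| = 1/√2 = 0.7071.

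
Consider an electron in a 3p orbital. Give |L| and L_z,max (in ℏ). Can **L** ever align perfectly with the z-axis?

No: L_z,max = 1ℏ < |L| = √2 ℏ ≈ 1.414ℏ

The 3p subshell has l = 1.
|L| = √2 ℏ ≈ 1.4142ℏ, while L_z,max = lℏ = 1ℏ.
Since |L| > L_z,max, the vector can never point exactly along z; the closest it comes is θ_min = arccos(1/√2) ≈ 45.0°.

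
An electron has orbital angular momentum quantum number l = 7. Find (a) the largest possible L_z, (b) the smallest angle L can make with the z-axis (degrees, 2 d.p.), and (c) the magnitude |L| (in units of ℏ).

L_z,max = lℏ = 7ℏ.
cos θ_min = 7/√56, so θ_min ≈ 20.70°.
|L| = ℏ√(7·8) = 2√14 ℏ ≈ 7.483ℏ.

L_z,max = 7ℏ; θ_min ≈ 20.70°; |L| = 2√14 ℏ ≈ 7.483ℏ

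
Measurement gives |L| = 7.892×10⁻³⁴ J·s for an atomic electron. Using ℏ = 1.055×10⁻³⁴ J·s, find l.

l = 7

Dividing by ℏ: |L|/ℏ ≈ 7.481.
(|L|/ℏ)² = l(l+1) ≈ 55.96 ⇒ l = 7.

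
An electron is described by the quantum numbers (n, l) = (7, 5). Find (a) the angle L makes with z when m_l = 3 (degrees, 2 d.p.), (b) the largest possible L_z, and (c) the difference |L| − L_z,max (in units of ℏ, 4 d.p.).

θ(m_l=3) ≈ 56.79°; L_z,max = 5ℏ; |L|−L_z,max ≈ 0.4772ℏ

For m_l = 3: cos θ = 3/√30, θ ≈ 56.79°.
L_z,max = lℏ = 5ℏ.
|L| − L_z,max = (√30 − 5)ℏ ≈ 0.4772ℏ.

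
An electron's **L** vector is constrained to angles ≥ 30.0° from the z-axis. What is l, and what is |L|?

l = 3, |L| = 2√3 ℏ ≈ 3.464ℏ

cos²θ_min = l/(l+1) = 0.7500.
Thus l = 0.7500/(1 − 0.7500) ≈ 3.
Then |L| = ℏ√(3·4) = 2√3 ℏ.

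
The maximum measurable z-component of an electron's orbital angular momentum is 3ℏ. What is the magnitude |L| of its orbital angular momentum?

|L| = 2√3 ℏ ≈ 3.464ℏ

The maximum L_z equals lℏ, giving l = 3.
Then |L| = ℏ√(3·4) = 2√3 ℏ.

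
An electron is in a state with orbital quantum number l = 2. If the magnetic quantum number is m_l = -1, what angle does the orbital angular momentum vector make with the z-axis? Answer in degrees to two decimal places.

θ ≈ 114.09°

|L| = √(l(l+1)) ℏ = √6 ℏ.
L_z = m_l ℏ = −1ℏ.
cos θ = L_z/|L| = -1/√6, so θ ≈ 114.09°.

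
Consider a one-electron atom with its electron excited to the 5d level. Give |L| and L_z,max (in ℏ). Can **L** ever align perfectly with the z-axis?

The 5d level has l = 2.
|L| = √6 ℏ ≈ 2.4495ℏ, while L_z,max = lℏ = 2ℏ.
Since |L| > L_z,max, the vector can never point exactly along z; the closest it comes is θ_min = arccos(2/√6) ≈ 35.3°.

No: L_z,max = 2ℏ < |L| = √6 ℏ ≈ 2.449ℏ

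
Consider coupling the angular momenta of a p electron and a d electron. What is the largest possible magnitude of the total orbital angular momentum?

|L_tot|_max = 2√3 ℏ ≈ 3.464ℏ

By the triangle rule, |l₁ − l₂| ≤ L ≤ l₁ + l₂.
L ∈ {1, 2, 3}.
The largest magnitude corresponds to L = 3: |L_tot| = ℏ√(3·4) = 2√3 ℏ.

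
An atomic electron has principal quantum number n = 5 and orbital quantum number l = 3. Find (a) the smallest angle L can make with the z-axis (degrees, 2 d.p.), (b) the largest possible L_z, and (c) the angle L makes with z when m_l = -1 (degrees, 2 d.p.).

θ_min ≈ 30.00°; L_z,max = 3ℏ; θ(m_l=-1) ≈ 106.78°

cos θ_min = 3/√12, so θ_min ≈ 30.00°.
L_z,max = lℏ = 3ℏ.
For m_l = -1: cos θ = -1/√12, θ ≈ 106.78°.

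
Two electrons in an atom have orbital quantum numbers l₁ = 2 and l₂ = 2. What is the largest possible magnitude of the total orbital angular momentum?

By the triangle rule, |l₁ − l₂| ≤ L ≤ l₁ + l₂.
So L can be 0, 1, 2, 3, 4.
The largest magnitude corresponds to L = 4: |L_tot| = ℏ√(4·5) = 2√5 ℏ.

|L_tot|_max = 2√5 ℏ ≈ 4.472ℏ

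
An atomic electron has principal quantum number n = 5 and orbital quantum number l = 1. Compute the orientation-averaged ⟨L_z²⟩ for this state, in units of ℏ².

⟨L_z²⟩ = 0.6667 ℏ²

The allowed m_l values are -1, 0, 1.
⟨L_z²⟩ = ℏ²·l(l+1)/3 = 0.6667ℏ².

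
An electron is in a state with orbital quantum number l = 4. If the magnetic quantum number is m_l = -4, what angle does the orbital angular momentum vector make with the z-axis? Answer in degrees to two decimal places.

θ ≈ 153.43°

|L| = ℏ√(l(l+1)) = 2√5 ℏ.
L_z = m_l ℏ = −4ℏ.
cos θ = L_z/|L| = -4/√20, so θ ≈ 153.43°.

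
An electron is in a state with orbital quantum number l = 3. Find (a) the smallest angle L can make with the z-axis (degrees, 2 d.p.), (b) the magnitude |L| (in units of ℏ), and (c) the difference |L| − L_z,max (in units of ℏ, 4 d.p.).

θ_min ≈ 30.00°; |L| = 2√3 ℏ ≈ 3.464ℏ; |L|−L_z,max ≈ 0.4641ℏ

cos θ_min = 3/√12, so θ_min ≈ 30.00°.
|L| = ℏ√(3·4) = 2√3 ℏ ≈ 3.464ℏ.
|L| − L_z,max = (2√3 − 3)ℏ ≈ 0.4641ℏ.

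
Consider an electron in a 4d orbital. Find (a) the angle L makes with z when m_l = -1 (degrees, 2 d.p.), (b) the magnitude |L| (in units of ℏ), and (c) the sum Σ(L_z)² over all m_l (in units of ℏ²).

θ(m_l=-1) ≈ 114.09°; |L| = √6 ℏ ≈ 2.449ℏ; Σ(L_z)² = 10 ℏ²

The 4d subshell has l = 2.
For m_l = -1: cos θ = -1/√6, θ ≈ 114.09°.
|L| = ℏ√(2·3) = √6 ℏ ≈ 2.449ℏ.
Σ m_l² = 10, so Σ(L_z)² = 10 ℏ².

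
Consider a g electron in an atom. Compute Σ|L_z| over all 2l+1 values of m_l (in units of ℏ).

A g state has l = 4.
m_l ∈ {-4, -3, -2, -1, 0, 1, 2, 3, 4}.
Σ|m_l| = 2(1+2+…+4) = 20.

Σ|L_z| = 20 ℏ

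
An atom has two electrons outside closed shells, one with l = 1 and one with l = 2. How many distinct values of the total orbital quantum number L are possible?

Angular momentum addition gives L = |l₁ − l₂|, …, l₁ + l₂.
So L can be 1, 2, 3.
That is 3 values.

3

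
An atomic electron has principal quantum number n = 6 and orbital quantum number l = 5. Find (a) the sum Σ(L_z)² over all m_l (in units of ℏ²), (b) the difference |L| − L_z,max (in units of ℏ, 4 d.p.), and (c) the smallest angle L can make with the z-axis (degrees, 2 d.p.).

Σ m_l² = 110, so Σ(L_z)² = 110 ℏ².
|L| − L_z,max = (√30 − 5)ℏ ≈ 0.4772ℏ.
cos θ_min = 5/√30, so θ_min ≈ 24.09°.

Σ(L_z)² = 110 ℏ²; |L|−L_z,max ≈ 0.4772ℏ; θ_min ≈ 24.09°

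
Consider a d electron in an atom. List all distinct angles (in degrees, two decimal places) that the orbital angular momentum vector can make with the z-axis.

For a d orbital, l = 2.
|L| = ℏ√(l(l+1)) = √6 ℏ.
cos θ = m_l/√6 for each m_l ∈ {-2, -1, 0, 1, 2}.

θ ∈ {35.26°, 65.91°, 90.00°, 114.09°, 144.74°}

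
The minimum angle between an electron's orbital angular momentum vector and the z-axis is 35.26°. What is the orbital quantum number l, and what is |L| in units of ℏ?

At minimum angle, m_l = l, so cos θ = l/√(l(l+1)); cos²θ = l/(l+1) = 0.6667.
Thus l = 0.6667/(1 − 0.6667) ≈ 2.
Then |L| = ℏ√(2·3) = √6 ℏ.

l = 2, |L| = √6 ℏ ≈ 2.449ℏ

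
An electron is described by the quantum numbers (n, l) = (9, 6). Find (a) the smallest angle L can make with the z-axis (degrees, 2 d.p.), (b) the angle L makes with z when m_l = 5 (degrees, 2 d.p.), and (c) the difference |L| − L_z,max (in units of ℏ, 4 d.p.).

cos θ_min = 6/√42, so θ_min ≈ 22.21°.
For m_l = 5: cos θ = 5/√42, θ ≈ 39.51°.
|L| − L_z,max = (√42 − 6)ℏ ≈ 0.4807ℏ.

θ_min ≈ 22.21°; θ(m_l=5) ≈ 39.51°; |L|−L_z,max ≈ 0.4807ℏ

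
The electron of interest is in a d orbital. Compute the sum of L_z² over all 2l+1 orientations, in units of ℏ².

For a d orbital, l = 2.
m_l runs from −2 to 2, i.e. {-2, -1, 0, 1, 2}.
Summing m² from −2 to 2: Σ m_l² = 10.

Σ(L_z)² = 10 ℏ²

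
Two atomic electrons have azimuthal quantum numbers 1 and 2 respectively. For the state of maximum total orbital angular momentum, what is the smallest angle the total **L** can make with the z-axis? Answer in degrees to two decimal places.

θ_min ≈ 30.00°

Angular momentum addition gives L = |l₁ − l₂|, …, l₁ + l₂.
Allowed values: L = 1, 2, 3.
The maximum is L = 3, with |L_tot| = ℏ√(3·4) = 2√3 ℏ.
The minimum angle with z is arccos(3/√12) ≈ 30.00°.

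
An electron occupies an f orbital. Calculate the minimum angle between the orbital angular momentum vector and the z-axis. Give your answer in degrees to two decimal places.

An f state has l = 3.
|L|² = l(l+1)ℏ² = 12ℏ², so |L| = 2√3 ℏ.
The smallest angle corresponds to the largest L_z, i.e. m_l = l = 3, giving L_z = 3ℏ.
cos θ_min = 3/√12, so θ_min ≈ 30.00°.

θ_min ≈ 30.00°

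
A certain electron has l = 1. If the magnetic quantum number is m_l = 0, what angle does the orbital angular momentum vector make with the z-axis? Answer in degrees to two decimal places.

θ ≈ 90.00°

|L|² = l(l+1)ℏ² = 2ℏ², so |L| = √2 ℏ.
L_z = m_l ℏ = 0ℏ.
cos θ = L_z/|L| = 0/√2, so θ ≈ 90.00°.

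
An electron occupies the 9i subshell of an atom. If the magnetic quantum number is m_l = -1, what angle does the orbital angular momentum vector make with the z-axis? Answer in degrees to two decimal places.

9i means n = 9, l = 6.
|L| = ℏ√(l(l+1)) = √42 ℏ.
L_z = m_l ℏ = −1ℏ.
cos θ = L_z/|L| = -1/√42, so θ ≈ 98.88°.

θ ≈ 98.88°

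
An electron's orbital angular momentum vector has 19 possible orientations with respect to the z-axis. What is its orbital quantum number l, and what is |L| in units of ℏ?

2l + 1 = 19 ⇒ l = 9.
Then |L| = √(l(l+1)) ℏ = 3√10 ℏ.

l = 9, |L| = 3√10 ℏ ≈ 9.487ℏ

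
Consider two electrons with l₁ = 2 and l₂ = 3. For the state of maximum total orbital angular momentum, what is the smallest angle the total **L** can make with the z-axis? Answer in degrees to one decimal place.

Angular momentum addition gives L = |l₁ − l₂|, …, l₁ + l₂.
L ∈ {1, 2, 3, 4, 5}.
The maximum is L = 5, with |L_tot| = ℏ√(5·6) = √30 ℏ.
The minimum angle with z is arccos(5/√30) ≈ 24.1°.

θ_min ≈ 24.1°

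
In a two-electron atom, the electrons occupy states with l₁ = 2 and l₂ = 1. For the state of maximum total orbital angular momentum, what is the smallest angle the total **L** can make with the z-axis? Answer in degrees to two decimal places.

L runs from |2 − 1| = 1 to 2 + 1 = 3.
So L can be 1, 2, 3.
The maximum is L = 3, with |L_tot| = ℏ√(3·4) = 2√3 ℏ.
The minimum angle with z is arccos(3/√12) ≈ 30.00°.

θ_min ≈ 30.00°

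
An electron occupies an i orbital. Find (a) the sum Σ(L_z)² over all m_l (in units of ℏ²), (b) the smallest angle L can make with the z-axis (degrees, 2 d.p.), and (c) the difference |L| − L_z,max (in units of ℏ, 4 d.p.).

Σ(L_z)² = 182 ℏ²; θ_min ≈ 22.21°; |L|−L_z,max ≈ 0.4807ℏ

For an i orbital, l = 6.
Σ m_l² = 182, so Σ(L_z)² = 182 ℏ².
cos θ_min = 6/√42, so θ_min ≈ 22.21°.
|L| − L_z,max = (√42 − 6)ℏ ≈ 0.4807ℏ.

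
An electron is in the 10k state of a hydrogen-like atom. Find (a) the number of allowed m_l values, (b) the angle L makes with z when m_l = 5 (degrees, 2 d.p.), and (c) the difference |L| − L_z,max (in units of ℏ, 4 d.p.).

10k means n = 10, l = 7.
There are 2l+1 = 15 values of m_l.
For m_l = 5: cos θ = 5/√56, θ ≈ 48.08°.
|L| − L_z,max = (2√14 − 7)ℏ ≈ 0.4833ℏ.

15 values; θ(m_l=5) ≈ 48.08°; |L|−L_z,max ≈ 0.4833ℏ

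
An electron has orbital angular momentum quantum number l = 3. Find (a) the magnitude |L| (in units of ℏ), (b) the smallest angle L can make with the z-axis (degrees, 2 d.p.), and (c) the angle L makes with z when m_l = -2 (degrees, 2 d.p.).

|L| = ℏ√(3·4) = 2√3 ℏ ≈ 3.464ℏ.
cos θ_min = 3/√12, so θ_min ≈ 30.00°.
For m_l = -2: cos θ = -2/√12, θ ≈ 125.26°.

|L| = 2√3 ℏ ≈ 3.464ℏ; θ_min ≈ 30.00°; θ(m_l=-2) ≈ 125.26°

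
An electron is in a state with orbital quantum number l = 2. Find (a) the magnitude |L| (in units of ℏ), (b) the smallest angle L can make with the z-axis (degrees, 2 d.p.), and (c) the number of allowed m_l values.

|L| = ℏ√(2·3) = √6 ℏ ≈ 2.449ℏ.
cos θ_min = 2/√6, so θ_min ≈ 35.26°.
There are 2l+1 = 5 values of m_l.

|L| = √6 ℏ ≈ 2.449ℏ; θ_min ≈ 35.26°; 5 values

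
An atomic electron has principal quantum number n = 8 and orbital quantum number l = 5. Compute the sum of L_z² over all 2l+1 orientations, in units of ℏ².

m_l runs from −5 to 5, i.e. {-5, -4, -3, -2, -1, 0, 1, 2, 3, 4, 5}.
Σ m_l² = l(l+1)(2l+1)/3 = 5·6·11/3 = 110.

Σ(L_z)² = 110 ℏ²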